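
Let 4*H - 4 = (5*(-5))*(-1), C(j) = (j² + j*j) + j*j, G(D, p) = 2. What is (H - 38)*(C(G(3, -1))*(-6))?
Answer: 2214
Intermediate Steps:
C(j) = 3*j² (C(j) = (j² + j²) + j² = 2*j² + j² = 3*j²)
H = 29/4 (H = 1 + ((5*(-5))*(-1))/4 = 1 + (-25*(-1))/4 = 1 + (¼)*25 = 1 + 25/4 = 29/4 ≈ 7.2500)
(H - 38)*(C(G(3, -1))*(-6)) = (29/4 - 38)*((3*2²)*(-6)) = -123*3*4*(-6)/4 = -369*(-6) = -123/4*(-72) = 2214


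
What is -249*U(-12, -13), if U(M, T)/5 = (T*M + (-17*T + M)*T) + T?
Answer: 3204630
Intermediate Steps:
U(M, T) = 5*T + 5*M*T + 5*T*(M - 17*T) (U(M, T) = 5*((T*M + (-17*T + M)*T) + T) = 5*((M*T + (M - 17*T)*T) + T) = 5*((M*T + T*(M - 17*T)) + T) = 5*(T + M*T + T*(M - 17*T)) = 5*T + 5*M*T + 5*T*(M - 17*T))
-249*U(-12, -13) = -1245*(-13)*(1 - 17*(-13) + 2*(-12)) = -1245*(-13)*(1 + 221 - 24) = -1245*(-13)*198 = -249*(-12870) = 3204630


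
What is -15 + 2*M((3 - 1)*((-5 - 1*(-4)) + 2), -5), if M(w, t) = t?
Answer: -25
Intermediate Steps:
-15 + 2*M((3 - 1)*((-5 - 1*(-4)) + 2), -5) = -15 + 2*(-5) = -15 - 10 = -25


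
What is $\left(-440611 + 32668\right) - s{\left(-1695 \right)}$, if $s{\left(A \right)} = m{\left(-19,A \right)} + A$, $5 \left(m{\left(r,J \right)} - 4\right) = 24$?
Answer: $- \frac{2031284}{5} \approx -4.0626 \cdot 10^{5}$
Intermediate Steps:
$m{\left(r,J \right)} = \frac{44}{5}$ ($m{\left(r,J \right)} = 4 + \frac{1}{5} \cdot 24 = 4 + \frac{24}{5} = \frac{44}{5}$)
$s{\left(A \right)} = \frac{44}{5} + A$
$\left(-440611 + 32668\right) - s{\left(-1695 \right)} = \left(-440611 + 32668\right) - \left(\frac{44}{5} - 1695\right) = -407943 - - \frac{8431}{5} = -407943 + \frac{8431}{5} = - \frac{2031284}{5}$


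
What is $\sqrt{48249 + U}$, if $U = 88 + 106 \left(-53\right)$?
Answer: $\sqrt{42719} \approx 206.69$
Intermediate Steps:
$U = -5530$ ($U = 88 - 5618 = -5530$)
$\sqrt{48249 + U} = \sqrt{48249 - 5530} = \sqrt{42719}$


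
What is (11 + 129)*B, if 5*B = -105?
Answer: -2940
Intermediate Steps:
B = -21 (B = (⅕)*(-105) = -21)
(11 + 129)*B = (11 + 129)*(-21) = 140*(-21) = -2940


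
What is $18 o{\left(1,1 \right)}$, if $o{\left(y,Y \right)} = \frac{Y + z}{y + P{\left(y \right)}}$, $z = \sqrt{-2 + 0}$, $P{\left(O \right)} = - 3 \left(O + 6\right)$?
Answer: $- \frac{9}{10} - \frac{9 i \sqrt{2}}{10} \approx -0.9 - 1.2728 i$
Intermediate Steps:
$P{\left(O \right)} = -18 - 3 O$ ($P{\left(O \right)} = - 3 \left(6 + O\right) = -18 - 3 O$)
$z = i \sqrt{2}$ ($z = \sqrt{-2} = i \sqrt{2} \approx 1.4142 i$)
$o{\left(y,Y \right)} = \frac{Y + i \sqrt{2}}{-18 - 2 y}$ ($o{\left(y,Y \right)} = \frac{Y + i \sqrt{2}}{y - \left(18 + 3 y\right)} = \frac{Y + i \sqrt{2}}{-18 - 2 y}$)
$18 o{\left(1,1 \right)} = 18 \frac{\left(-1\right) 1 - i \sqrt{2}}{2 \left(9 + 1\right)} = 18 \frac{-1 - i \sqrt{2}}{2 \cdot 10} = 18 \cdot \frac{1}{2} \cdot \frac{1}{10} \left(-1 - i \sqrt{2}\right) = 18 \left(- \frac{1}{20} - \frac{i \sqrt{2}}{20}\right) = - \frac{9}{10} - \frac{9 i \sqrt{2}}{10}$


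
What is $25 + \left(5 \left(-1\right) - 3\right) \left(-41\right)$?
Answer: $353$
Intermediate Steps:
$25 + \left(5 \left(-1\right) - 3\right) \left(-41\right) = 25 + \left(-5 - 3\right) \left(-41\right) = 25 - -328 = 25 + 328 = 353$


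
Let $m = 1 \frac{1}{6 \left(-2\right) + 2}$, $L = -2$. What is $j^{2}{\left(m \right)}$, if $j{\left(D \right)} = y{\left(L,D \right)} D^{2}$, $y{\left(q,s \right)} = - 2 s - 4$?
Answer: $\frac{361}{250000} \approx 0.001444$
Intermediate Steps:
$y{\left(q,s \right)} = -4 - 2 s$
$m = - \frac{1}{10}$ ($m = 1 \frac{1}{-12 + 2} = 1 \frac{1}{-10} = 1 \left(- \frac{1}{10}\right) = - \frac{1}{10} \approx -0.1$)
$j{\left(D \right)} = D^{2} \left(-4 - 2 D\right)$ ($j{\left(D \right)} = \left(-4 - 2 D\right) D^{2} = D^{2} \left(-4 - 2 D\right)$)
$j^{2}{\left(m \right)} = \left(2 \left(- \frac{1}{10}\right)^{2} \left(-2 - - \frac{1}{10}\right)\right)^{2} = \left(2 \cdot \frac{1}{100} \left(-2 + \frac{1}{10}\right)\right)^{2} = \left(2 \cdot \frac{1}{100} \left(- \frac{19}{10}\right)\right)^{2} = \left(- \frac{19}{500}\right)^{2} = \frac{361}{250000}$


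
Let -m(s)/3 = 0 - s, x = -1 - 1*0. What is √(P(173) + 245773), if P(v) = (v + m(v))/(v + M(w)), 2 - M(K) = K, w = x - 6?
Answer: √2035277699/91 ≈ 495.76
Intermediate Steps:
x = -1 (x = -1 + 0 = -1)
w = -7 (w = -1 - 6 = -7)
M(K) = 2 - K
m(s) = 3*s (m(s) = -3*(0 - s) = -(-3)*s = 3*s)
P(v) = 4*v/(9 + v) (P(v) = (v + 3*v)/(v + (2 - 1*(-7))) = (4*v)/(v + (2 + 7)) = (4*v)/(v + 9) = (4*v)/(9 + v) = 4*v/(9 + v))
√(P(173) + 245773) = √(4*173/(9 + 173) + 245773) = √(4*173/182 + 245773) = √(4*173*(1/182) + 245773) = √(346/91 + 245773) = √(22365689/91) = √2035277699/91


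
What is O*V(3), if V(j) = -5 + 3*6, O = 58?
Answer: 754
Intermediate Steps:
V(j) = 13 (V(j) = -5 + 18 = 13)
O*V(3) = 58*13 = 754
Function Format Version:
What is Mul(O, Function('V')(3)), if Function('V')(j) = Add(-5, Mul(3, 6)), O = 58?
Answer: 754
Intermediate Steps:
Function('V')(j) = 13 (Function('V')(j) = Add(-5, 18) = 13)
Mul(O, Function('V')(3)) = Mul(58, 13) = 754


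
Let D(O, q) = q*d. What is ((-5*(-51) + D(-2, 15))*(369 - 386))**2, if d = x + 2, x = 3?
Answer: 31472100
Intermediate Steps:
d = 5 (d = 3 + 2 = 5)
D(O, q) = 5*q (D(O, q) = q*5 = 5*q)
((-5*(-51) + D(-2, 15))*(369 - 386))**2 = ((-5*(-51) + 5*15)*(369 - 386))**2 = ((255 + 75)*(-17))**2 = (330*(-17))**2 = (-5610)**2 = 31472100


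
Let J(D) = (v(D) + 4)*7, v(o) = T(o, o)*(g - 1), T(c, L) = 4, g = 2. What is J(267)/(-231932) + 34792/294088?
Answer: 251653413/2131513063 ≈ 0.11806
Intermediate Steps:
v(o) = 4 (v(o) = 4*(2 - 1) = 4*1 = 4)
J(D) = 56 (J(D) = (4 + 4)*7 = 8*7 = 56)
J(267)/(-231932) + 34792/294088 = 56/(-231932) + 34792/294088 = 56*(-1/231932) + 34792*(1/294088) = -14/57983 + 4349/36761 = 251653413/2131513063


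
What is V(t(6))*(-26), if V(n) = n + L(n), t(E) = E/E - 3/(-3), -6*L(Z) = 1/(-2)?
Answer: -325/6 ≈ -54.167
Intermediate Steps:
L(Z) = 1/12 (L(Z) = -⅙/(-2) = -⅙*(-½) = 1/12)
t(E) = 2 (t(E) = 1 - 3*(-⅓) = 1 + 1 = 2)
V(n) = 1/12 + n (V(n) = n + 1/12 = 1/12 + n)
V(t(6))*(-26) = (1/12 + 2)*(-26) = (25/12)*(-26) = -325/6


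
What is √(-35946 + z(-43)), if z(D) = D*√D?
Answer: √(-35946 - 43*I*√43) ≈ 0.7436 - 189.6*I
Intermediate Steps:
z(D) = D^(3/2)
√(-35946 + z(-43)) = √(-35946 + (-43)^(3/2)) = √(-35946 - 43*I*√43)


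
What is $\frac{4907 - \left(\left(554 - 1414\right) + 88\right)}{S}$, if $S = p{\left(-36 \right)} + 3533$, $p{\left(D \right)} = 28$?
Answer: $\frac{1893}{1187} \approx 1.5948$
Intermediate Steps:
$S = 3561$ ($S = 28 + 3533 = 3561$)
$\frac{4907 - \left(\left(554 - 1414\right) + 88\right)}{S} = \frac{4907 - \left(\left(554 - 1414\right) + 88\right)}{3561} = \left(4907 - \left(-860 + 88\right)\right) \frac{1}{3561} = \left(4907 - -772\right) \frac{1}{3561} = \left(4907 + 772\right) \frac{1}{3561} = 5679 \cdot \frac{1}{3561} = \frac{1893}{1187}$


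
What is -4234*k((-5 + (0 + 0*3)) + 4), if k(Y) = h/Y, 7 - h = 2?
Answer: 21170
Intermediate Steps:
h = 5 (h = 7 - 1*2 = 7 - 2 = 5)
k(Y) = 5/Y
-4234*k((-5 + (0 + 0*3)) + 4) = -21170/((-5 + (0 + 0*3)) + 4) = -21170/((-5 + (0 + 0)) + 4) = -21170/((-5 + 0) + 4) = -21170/(-5 + 4) = -21170/(-1) = -21170*(-1) = -4234*(-5) = 21170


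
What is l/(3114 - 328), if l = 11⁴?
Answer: 14641/2786 ≈ 5.2552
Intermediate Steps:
l = 14641
l/(3114 - 328) = 14641/(3114 - 328) = 14641/2786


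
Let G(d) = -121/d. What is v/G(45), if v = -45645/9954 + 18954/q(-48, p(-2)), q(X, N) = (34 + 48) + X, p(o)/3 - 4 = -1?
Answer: -467790465/2275042 ≈ -205.62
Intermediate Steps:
p(o) = 9 (p(o) = 12 + 3*(-1) = 12 - 3 = 9)
q(X, N) = 82 + X
v = 31186031/56406 (v = -45645/9954 + 18954/(82 - 48) = -45645*1/9954 + 18954/34 = -15215/3318 + 18954*(1/34) = -15215/3318 + 9477/17 = 31186031/56406 ≈ 552.88)
v/G(45) = 31186031/(56406*((-121/45))) = 31186031/(56406*((-121*1/45))) = 31186031/(56406*(-121/45)) = (31186031/56406)*(-45/121) = -467790465/2275042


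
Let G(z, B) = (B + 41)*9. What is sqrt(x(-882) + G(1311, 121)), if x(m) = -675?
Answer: 3*sqrt(87) ≈ 27.982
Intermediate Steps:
G(z, B) = 369 + 9*B (G(z, B) = (41 + B)*9 = 369 + 9*B)
sqrt(x(-882) + G(1311, 121)) = sqrt(-675 + (369 + 9*121)) = sqrt(-675 + (369 + 1089)) = sqrt(-675 + 1458) = sqrt(783) = 3*sqrt(87)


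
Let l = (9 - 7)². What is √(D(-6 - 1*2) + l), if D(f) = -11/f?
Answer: √86/4 ≈ 2.3184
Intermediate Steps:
l = 4 (l = 2² = 4)
√(D(-6 - 1*2) + l) = √(-11/(-6 - 1*2) + 4) = √(-11/(-6 - 2) + 4) = √(-11/(-8) + 4) = √(-11*(-⅛) + 4) = √(11/8 + 4) = √(43/8) = √86/4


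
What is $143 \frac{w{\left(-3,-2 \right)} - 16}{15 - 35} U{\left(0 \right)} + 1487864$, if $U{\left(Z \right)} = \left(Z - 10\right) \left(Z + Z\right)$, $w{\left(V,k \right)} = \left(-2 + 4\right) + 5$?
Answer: $1487864$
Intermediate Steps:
$w{\left(V,k \right)} = 7$ ($w{\left(V,k \right)} = 2 + 5 = 7$)
$U{\left(Z \right)} = 2 Z \left(-10 + Z\right)$ ($U{\left(Z \right)} = \left(Z - 10\right) 2 Z = \left(-10 + Z\right) 2 Z = 2 Z \left(-10 + Z\right)$)
$143 \frac{w{\left(-3,-2 \right)} - 16}{15 - 35} U{\left(0 \right)} + 1487864 = 143 \frac{7 - 16}{15 - 35} \cdot 2 \cdot 0 \left(-10 + 0\right) + 1487864 = 143 \left(- \frac{9}{-20}\right) 2 \cdot 0 \left(-10\right) + 1487864 = 143 \left(\left(-9\right) \left(- \frac{1}{20}\right)\right) 0 + 1487864 = 143 \cdot \frac{9}{20} \cdot 0 + 1487864 = \frac{1287}{20} \cdot 0 + 1487864 = 0 + 1487864 = 1487864$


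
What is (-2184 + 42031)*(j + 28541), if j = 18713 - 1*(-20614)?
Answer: 2704336196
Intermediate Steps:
j = 39327 (j = 18713 + 20614 = 39327)
(-2184 + 42031)*(j + 28541) = (-2184 + 42031)*(39327 + 28541) = 39847*67868 = 2704336196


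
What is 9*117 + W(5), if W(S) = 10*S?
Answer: 1103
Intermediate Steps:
9*117 + W(5) = 9*117 + 10*5 = 1053 + 50 = 1103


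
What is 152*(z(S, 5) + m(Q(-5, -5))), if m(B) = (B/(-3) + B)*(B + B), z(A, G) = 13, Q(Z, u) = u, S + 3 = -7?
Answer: 21128/3 ≈ 7042.7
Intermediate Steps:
S = -10 (S = -3 - 7 = -10)
m(B) = 4*B²/3 (m(B) = (B*(-⅓) + B)*(2*B) = (-B/3 + B)*(2*B) = (2*B/3)*(2*B) = 4*B²/3)
152*(z(S, 5) + m(Q(-5, -5))) = 152*(13 + (4/3)*(-5)²) = 152*(13 + (4/3)*25) = 152*(13 + 100/3) = 152*(139/3) = 21128/3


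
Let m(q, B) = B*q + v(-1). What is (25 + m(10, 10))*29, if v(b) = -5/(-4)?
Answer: 14645/4 ≈ 3661.3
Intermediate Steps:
v(b) = 5/4 (v(b) = -5*(-¼) = 5/4)
m(q, B) = 5/4 + B*q (m(q, B) = B*q + 5/4 = 5/4 + B*q)
(25 + m(10, 10))*29 = (25 + (5/4 + 10*10))*29 = (25 + (5/4 + 100))*29 = (25 + 405/4)*29 = (505/4)*29 = 14645/4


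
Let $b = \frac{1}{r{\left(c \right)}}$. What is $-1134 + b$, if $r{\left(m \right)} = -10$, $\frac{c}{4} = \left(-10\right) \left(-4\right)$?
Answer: $- \frac{11341}{10} \approx -1134.1$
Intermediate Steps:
$c = 160$ ($c = 4 \left(\left(-10\right) \left(-4\right)\right) = 4 \cdot 40 = 160$)
$b = - \frac{1}{10}$ ($b = \frac{1}{-10} = - \frac{1}{10} \approx -0.1$)
$-1134 + b = -1134 - \frac{1}{10} = - \frac{11341}{10}$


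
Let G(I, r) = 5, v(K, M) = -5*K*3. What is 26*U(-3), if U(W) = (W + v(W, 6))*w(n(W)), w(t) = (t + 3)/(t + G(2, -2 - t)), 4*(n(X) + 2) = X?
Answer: 364/3 ≈ 121.33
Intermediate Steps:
v(K, M) = -15*K
n(X) = -2 + X/4
w(t) = (3 + t)/(5 + t) (w(t) = (t + 3)/(t + 5) = (3 + t)/(5 + t))
U(W) = -14*W*(1 + W/4)/(3 + W/4) (U(W) = (W - 15*W)*((3 + (-2 + W/4))/(5 + (-2 + W/4))) = (-14*W)*((1 + W/4)/(3 + W/4)) = -14*W*(1 + W/4)/(3 + W/4))
26*U(-3) = 26*(-14*(-3)*(4 - 3)/(12 - 3)) = 26*(-14*(-3)*1/9) = 26*(-14*(-3)*⅑*1) = 26*(14/3) = 364/3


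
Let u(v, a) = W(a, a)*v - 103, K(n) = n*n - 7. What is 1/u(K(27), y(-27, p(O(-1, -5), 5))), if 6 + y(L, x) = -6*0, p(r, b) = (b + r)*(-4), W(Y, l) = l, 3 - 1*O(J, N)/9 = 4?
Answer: -1/4435 ≈ -0.00022548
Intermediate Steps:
O(J, N) = -9 (O(J, N) = 27 - 9*4 = 27 - 36 = -9)
p(r, b) = -4*b - 4*r
K(n) = -7 + n² (K(n) = n² - 7 = -7 + n²)
y(L, x) = -6 (y(L, x) = -6 - 6*0 = -6 + 0 = -6)
u(v, a) = -103 + a*v (u(v, a) = a*v - 103 = -103 + a*v)
1/u(K(27), y(-27, p(O(-1, -5), 5))) = 1/(-103 - 6*(-7 + 27²)) = 1/(-103 - 6*(-7 + 729)) = 1/(-103 - 6*722) = 1/(-103 - 4332) = 1/(-4435) = -1/4435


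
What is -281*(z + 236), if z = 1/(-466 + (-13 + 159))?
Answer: -21220839/320 ≈ -66315.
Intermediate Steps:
z = -1/320 (z = 1/(-466 + 146) = 1/(-320) = -1/320 ≈ -0.0031250)
-281*(z + 236) = -281*(-1/320 + 236) = -281*75519/320 = -21220839/320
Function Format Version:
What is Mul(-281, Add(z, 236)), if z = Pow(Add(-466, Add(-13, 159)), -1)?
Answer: Rational(-21220839, 320) ≈ -66315.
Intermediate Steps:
z = Rational(-1, 320) (z = Pow(Add(-466, 146), -1) = Pow(-320, -1) = Rational(-1, 320) ≈ -0.0031250)
Mul(-281, Add(z, 236)) = Mul(-281, Add(Rational(-1, 320), 236)) = Mul(-281, Rational(75519, 320)) = Rational(-21220839, 320)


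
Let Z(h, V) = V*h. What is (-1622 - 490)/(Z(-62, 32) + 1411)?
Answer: 704/191 ≈ 3.6859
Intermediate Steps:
(-1622 - 490)/(Z(-62, 32) + 1411) = (-1622 - 490)/(32*(-62) + 1411) = -2112/(-1984 + 1411) = -2112/(-573) = -2112*(-1/573) = 704/191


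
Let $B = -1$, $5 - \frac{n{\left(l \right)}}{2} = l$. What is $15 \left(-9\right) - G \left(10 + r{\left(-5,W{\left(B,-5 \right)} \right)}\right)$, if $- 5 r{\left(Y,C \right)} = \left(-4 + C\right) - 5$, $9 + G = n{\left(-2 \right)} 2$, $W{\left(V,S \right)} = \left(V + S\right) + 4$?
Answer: $- \frac{1834}{5} \approx -366.8$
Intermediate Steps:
$n{\left(l \right)} = 10 - 2 l$
$W{\left(V,S \right)} = 4 + S + V$ ($W{\left(V,S \right)} = \left(S + V\right) + 4 = 4 + S + V$)
$G = 19$ ($G = -9 + \left(10 - -4\right) 2 = -9 + \left(10 + 4\right) 2 = -9 + 14 \cdot 2 = -9 + 28 = 19$)
$r{\left(Y,C \right)} = \frac{9}{5} - \frac{C}{5}$ ($r{\left(Y,C \right)} = - \frac{\left(-4 + C\right) - 5}{5} = - \frac{-9 + C}{5} = \frac{9}{5} - \frac{C}{5}$)
$15 \left(-9\right) - G \left(10 + r{\left(-5,W{\left(B,-5 \right)} \right)}\right) = 15 \left(-9\right) - 19 \left(10 + \left(\frac{9}{5} - \frac{4 - 5 - 1}{5}\right)\right) = -135 - 19 \left(10 + \left(\frac{9}{5} - - \frac{2}{5}\right)\right) = -135 - 19 \left(10 + \left(\frac{9}{5} + \frac{2}{5}\right)\right) = -135 - 19 \left(10 + \frac{11}{5}\right) = -135 - 19 \cdot \frac{61}{5} = -135 - \frac{1159}{5} = - \frac{1834}{5}$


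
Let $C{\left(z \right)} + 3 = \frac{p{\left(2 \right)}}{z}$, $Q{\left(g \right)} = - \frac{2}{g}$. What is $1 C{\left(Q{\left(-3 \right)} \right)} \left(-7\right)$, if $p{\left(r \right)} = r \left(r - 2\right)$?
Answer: $21$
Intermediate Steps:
$p{\left(r \right)} = r \left(-2 + r\right)$ ($p{\left(r \right)} = r \left(r - 2\right) = r \left(-2 + r\right)$)
$C{\left(z \right)} = -3$ ($C{\left(z \right)} = -3 + \frac{2 \left(-2 + 2\right)}{z} = -3 + \frac{2 \cdot 0}{z} = -3 + \frac{0}{z} = -3 + 0 = -3$)
$1 C{\left(Q{\left(-3 \right)} \right)} \left(-7\right) = 1 \left(-3\right) \left(-7\right) = \left(-3\right) \left(-7\right) = 21$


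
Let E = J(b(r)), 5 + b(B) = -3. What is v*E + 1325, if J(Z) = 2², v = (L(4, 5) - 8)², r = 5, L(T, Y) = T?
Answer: 1389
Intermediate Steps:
b(B) = -8 (b(B) = -5 - 3 = -8)
v = 16 (v = (4 - 8)² = (-4)² = 16)
J(Z) = 4
E = 4
v*E + 1325 = 16*4 + 1325 = 64 + 1325 = 1389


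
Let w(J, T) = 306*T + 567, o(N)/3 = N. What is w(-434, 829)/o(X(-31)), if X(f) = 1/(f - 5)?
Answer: -3050892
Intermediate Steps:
X(f) = 1/(-5 + f)
o(N) = 3*N
w(J, T) = 567 + 306*T
w(-434, 829)/o(X(-31)) = (567 + 306*829)/((3/(-5 - 31))) = (567 + 253674)/((3/(-36))) = 254241/((3*(-1/36))) = 254241/(-1/12) = 254241*(-12) = -3050892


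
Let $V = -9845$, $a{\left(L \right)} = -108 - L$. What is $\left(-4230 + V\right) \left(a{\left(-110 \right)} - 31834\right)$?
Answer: $448035400$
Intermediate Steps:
$\left(-4230 + V\right) \left(a{\left(-110 \right)} - 31834\right) = \left(-4230 - 9845\right) \left(\left(-108 - -110\right) - 31834\right) = - 14075 \left(\left(-108 + 110\right) - 31834\right) = - 14075 \left(2 - 31834\right) = \left(-14075\right) \left(-31832\right) = 448035400$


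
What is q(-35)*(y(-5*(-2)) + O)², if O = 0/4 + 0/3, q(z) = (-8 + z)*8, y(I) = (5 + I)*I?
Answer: -7740000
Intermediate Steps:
y(I) = I*(5 + I)
q(z) = -64 + 8*z
O = 0 (O = 0*(¼) + 0*(⅓) = 0 + 0 = 0)
q(-35)*(y(-5*(-2)) + O)² = (-64 + 8*(-35))*((-5*(-2))*(5 - 5*(-2)) + 0)² = (-64 - 280)*(10*(5 + 10) + 0)² = -344*(10*15 + 0)² = -344*(150 + 0)² = -344*150² = -344*22500 = -7740000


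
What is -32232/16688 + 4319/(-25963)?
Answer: -16230623/7736974 ≈ -2.0978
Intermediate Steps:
-32232/16688 + 4319/(-25963) = -32232*1/16688 + 4319*(-1/25963) = -4029/2086 - 617/3709 = -16230623/7736974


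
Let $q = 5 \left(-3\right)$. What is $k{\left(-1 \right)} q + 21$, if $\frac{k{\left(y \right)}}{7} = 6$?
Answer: $-609$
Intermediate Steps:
$q = -15$
$k{\left(y \right)} = 42$ ($k{\left(y \right)} = 7 \cdot 6 = 42$)
$k{\left(-1 \right)} q + 21 = 42 \left(-15\right) + 21 = -630 + 21 = -609$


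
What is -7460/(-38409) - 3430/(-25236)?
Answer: 53333905/161548254 ≈ 0.33014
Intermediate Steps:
-7460/(-38409) - 3430/(-25236) = -7460*(-1/38409) - 3430*(-1/25236) = 7460/38409 + 1715/12618 = 53333905/161548254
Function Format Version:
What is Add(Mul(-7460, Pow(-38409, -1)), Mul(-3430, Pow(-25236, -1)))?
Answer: Rational(53333905, 161548254) ≈ 0.33014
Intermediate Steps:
Add(Mul(-7460, Pow(-38409, -1)), Mul(-3430, Pow(-25236, -1))) = Add(Mul(-7460, Rational(-1, 38409)), Mul(-3430, Rational(-1, 25236))) = Add(Rational(7460, 38409), Rational(1715, 12618)) = Rational(53333905, 161548254)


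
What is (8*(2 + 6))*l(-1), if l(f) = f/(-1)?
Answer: 64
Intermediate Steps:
l(f) = -f (l(f) = f*(-1) = -f)
(8*(2 + 6))*l(-1) = (8*(2 + 6))*(-1*(-1)) = (8*8)*1 = 64*1 = 64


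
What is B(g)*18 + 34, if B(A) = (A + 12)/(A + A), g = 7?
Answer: 409/7 ≈ 58.429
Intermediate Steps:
B(A) = (12 + A)/(2*A) (B(A) = (12 + A)/((2*A)) = (12 + A)*(1/(2*A)) = (12 + A)/(2*A))
B(g)*18 + 34 = ((½)*(12 + 7)/7)*18 + 34 = ((½)*(⅐)*19)*18 + 34 = (19/14)*18 + 34 = 171/7 + 34 = 409/7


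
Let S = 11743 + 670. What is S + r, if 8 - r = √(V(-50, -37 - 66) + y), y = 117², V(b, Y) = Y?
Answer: 12421 - √13586 ≈ 12304.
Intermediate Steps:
S = 12413
y = 13689
r = 8 - √13586 (r = 8 - √((-37 - 66) + 13689) = 8 - √(-103 + 13689) = 8 - √13586 ≈ -108.56)
S + r = 12413 + (8 - √13586) = 12421 - √13586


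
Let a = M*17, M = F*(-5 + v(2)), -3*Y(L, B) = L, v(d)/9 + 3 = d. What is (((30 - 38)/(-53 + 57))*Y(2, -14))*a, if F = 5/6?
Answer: -2380/9 ≈ -264.44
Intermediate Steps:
v(d) = -27 + 9*d
F = ⅚ (F = 5*(⅙) = ⅚ ≈ 0.83333)
Y(L, B) = -L/3
M = -35/3 (M = 5*(-5 + (-27 + 9*2))/6 = 5*(-5 + (-27 + 18))/6 = 5*(-5 - 9)/6 = (⅚)*(-14) = -35/3 ≈ -11.667)
a = -595/3 (a = -35/3*17 = -595/3 ≈ -198.33)
(((30 - 38)/(-53 + 57))*Y(2, -14))*a = (((30 - 38)/(-53 + 57))*(-⅓*2))*(-595/3) = (-8/4*(-⅔))*(-595/3) = (-8*¼*(-⅔))*(-595/3) = -2*(-⅔)*(-595/3) = (4/3)*(-595/3) = -2380/9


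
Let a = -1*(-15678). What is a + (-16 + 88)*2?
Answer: 15822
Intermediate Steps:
a = 15678
a + (-16 + 88)*2 = 15678 + (-16 + 88)*2 = 15678 + 72*2 = 15678 + 144 = 15822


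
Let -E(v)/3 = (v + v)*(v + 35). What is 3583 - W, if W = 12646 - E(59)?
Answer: -42339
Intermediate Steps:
E(v) = -6*v*(35 + v) (E(v) = -3*(v + v)*(v + 35) = -3*2*v*(35 + v) = -6*v*(35 + v))
W = 45922 (W = 12646 - (-6)*59*(35 + 59) = 12646 - (-6)*59*94 = 12646 - 1*(-33276) = 12646 + 33276 = 45922)
3583 - W = 3583 - 1*45922 = 3583 - 45922 = -42339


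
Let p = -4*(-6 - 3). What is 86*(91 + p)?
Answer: 10922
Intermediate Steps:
p = 36 (p = -4*(-9) = 36)
86*(91 + p) = 86*(91 + 36) = 86*127 = 10922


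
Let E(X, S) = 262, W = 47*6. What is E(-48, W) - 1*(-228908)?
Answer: 229170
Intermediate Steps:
W = 282
E(-48, W) - 1*(-228908) = 262 - 1*(-228908) = 262 + 228908 = 229170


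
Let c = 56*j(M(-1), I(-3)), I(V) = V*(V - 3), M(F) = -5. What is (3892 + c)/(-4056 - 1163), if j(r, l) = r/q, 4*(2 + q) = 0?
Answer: -4032/5219 ≈ -0.77256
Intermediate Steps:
q = -2 (q = -2 + (1/4)*0 = -2 + 0 = -2)
I(V) = V*(-3 + V)
j(r, l) = -r/2 (j(r, l) = r/(-2) = -r/2)
c = 140 (c = 56*(-1/2*(-5)) = 56*(5/2) = 140)
(3892 + c)/(-4056 - 1163) = (3892 + 140)/(-4056 - 1163) = 4032/(-5219) = 4032*(-1/5219) = -4032/5219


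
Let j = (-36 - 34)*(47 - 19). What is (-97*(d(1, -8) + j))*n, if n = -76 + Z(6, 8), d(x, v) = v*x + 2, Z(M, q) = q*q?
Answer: -2288424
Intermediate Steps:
Z(M, q) = q²
d(x, v) = 2 + v*x
j = -1960 (j = -70*28 = -1960)
n = -12 (n = -76 + 8² = -76 + 64 = -12)
(-97*(d(1, -8) + j))*n = -97*((2 - 8*1) - 1960)*(-12) = -97*((2 - 8) - 1960)*(-12) = -97*(-6 - 1960)*(-12) = -97*(-1966)*(-12) = 190702*(-12) = -2288424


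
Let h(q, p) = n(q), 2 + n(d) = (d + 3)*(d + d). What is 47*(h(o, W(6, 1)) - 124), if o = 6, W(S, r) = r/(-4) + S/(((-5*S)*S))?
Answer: -846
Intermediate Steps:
W(S, r) = -r/4 - 1/(5*S) (W(S, r) = r*(-1/4) + S/((-5*S**2)) = -r/4 + S*(-1/(5*S**2)) = -r/4 - 1/(5*S))
n(d) = -2 + 2*d*(3 + d) (n(d) = -2 + (d + 3)*(d + d) = -2 + (3 + d)*(2*d) = -2 + 2*d*(3 + d))
h(q, p) = -2 + 2*q**2 + 6*q
47*(h(o, W(6, 1)) - 124) = 47*((-2 + 2*6**2 + 6*6) - 124) = 47*((-2 + 2*36 + 36) - 124) = 47*((-2 + 72 + 36) - 124) = 47*(106 - 124) = 47*(-18) = -846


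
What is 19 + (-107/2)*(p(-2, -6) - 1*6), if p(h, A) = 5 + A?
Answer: 787/2 ≈ 393.50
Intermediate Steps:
19 + (-107/2)*(p(-2, -6) - 1*6) = 19 + (-107/2)*((5 - 6) - 1*6) = 19 + (-107*½)*(-1 - 6) = 19 - 107/2*(-7) = 19 + 749/2 = 787/2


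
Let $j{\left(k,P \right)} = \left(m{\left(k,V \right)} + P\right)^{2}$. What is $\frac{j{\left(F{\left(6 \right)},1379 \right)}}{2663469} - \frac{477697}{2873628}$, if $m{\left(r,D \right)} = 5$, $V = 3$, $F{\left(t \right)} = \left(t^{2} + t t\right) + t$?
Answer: $\frac{470219649275}{850424343948} \approx 0.55292$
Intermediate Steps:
$F{\left(t \right)} = t + 2 t^{2}$ ($F{\left(t \right)} = \left(t^{2} + t^{2}\right) + t = 2 t^{2} + t = t + 2 t^{2}$)
$j{\left(k,P \right)} = \left(5 + P\right)^{2}$
$\frac{j{\left(F{\left(6 \right)},1379 \right)}}{2663469} - \frac{477697}{2873628} = \frac{\left(5 + 1379\right)^{2}}{2663469} - \frac{477697}{2873628} = 1384^{2} \cdot \frac{1}{2663469} - \frac{477697}{2873628} = 1915456 \cdot \frac{1}{2663469} - \frac{477697}{2873628} = \frac{1915456}{2663469} - \frac{477697}{2873628} = \frac{470219649275}{850424343948}$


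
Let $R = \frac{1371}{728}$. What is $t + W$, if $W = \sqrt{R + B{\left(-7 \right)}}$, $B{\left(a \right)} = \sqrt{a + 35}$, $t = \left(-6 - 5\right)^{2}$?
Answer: $121 + \frac{\sqrt{249522 + 264992 \sqrt{7}}}{364} \approx 123.68$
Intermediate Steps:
$t = 121$ ($t = \left(-11\right)^{2} = 121$)
$R = \frac{1371}{728}$ ($R = 1371 \cdot \frac{1}{728} = \frac{1371}{728} \approx 1.8832$)
$B{\left(a \right)} = \sqrt{35 + a}$
$W = \sqrt{\frac{1371}{728} + 2 \sqrt{7}}$ ($W = \sqrt{\frac{1371}{728} + \sqrt{35 - 7}} = \sqrt{\frac{1371}{728} + \sqrt{28}} = \sqrt{\frac{1371}{728} + 2 \sqrt{7}} \approx 2.6786$)
$t + W = 121 + \frac{\sqrt{249522 + 264992 \sqrt{7}}}{364}$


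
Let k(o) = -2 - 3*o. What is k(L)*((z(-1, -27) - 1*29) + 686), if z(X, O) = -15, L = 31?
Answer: -60990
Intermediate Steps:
k(L)*((z(-1, -27) - 1*29) + 686) = (-2 - 3*31)*((-15 - 1*29) + 686) = (-2 - 93)*((-15 - 29) + 686) = -95*(-44 + 686) = -95*642 = -60990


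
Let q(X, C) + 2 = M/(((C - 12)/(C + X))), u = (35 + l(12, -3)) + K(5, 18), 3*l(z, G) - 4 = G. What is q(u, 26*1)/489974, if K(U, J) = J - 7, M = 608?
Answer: 277/43233 ≈ 0.0064071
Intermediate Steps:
l(z, G) = 4/3 + G/3
K(U, J) = -7 + J
u = 139/3 (u = (35 + (4/3 + (⅓)*(-3))) + (-7 + 18) = (35 + (4/3 - 1)) + 11 = (35 + ⅓) + 11 = 106/3 + 11 = 139/3 ≈ 46.333)
q(X, C) = -2 + 608*(C + X)/(-12 + C) (q(X, C) = -2 + 608/(((C - 12)/(C + X))) = -2 + 608/(((-12 + C)/(C + X))) = -2 + 608*((C + X)/(-12 + C)) = -2 + 608*(C + X)/(-12 + C))
q(u, 26*1)/489974 = (2*(12 + 303*(26*1) + 304*(139/3))/(-12 + 26*1))/489974 = (2*(12 + 303*26 + 42256/3)/(-12 + 26))*(1/489974) = (2*(12 + 7878 + 42256/3)/14)*(1/489974) = (2*(1/14)*(65926/3))*(1/489974) = (9418/3)*(1/489974) = 277/43233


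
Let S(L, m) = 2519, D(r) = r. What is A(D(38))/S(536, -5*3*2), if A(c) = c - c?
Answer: 0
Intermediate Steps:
A(c) = 0
A(D(38))/S(536, -5*3*2) = 0/2519 = 0*(1/2519) = 0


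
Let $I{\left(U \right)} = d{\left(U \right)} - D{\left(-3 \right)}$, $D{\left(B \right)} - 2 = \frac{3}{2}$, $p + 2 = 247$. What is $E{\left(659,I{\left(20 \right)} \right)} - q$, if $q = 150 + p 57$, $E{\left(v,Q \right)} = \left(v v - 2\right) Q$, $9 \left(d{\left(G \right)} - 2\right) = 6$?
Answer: $- \frac{2256085}{6} \approx -3.7601 \cdot 10^{5}$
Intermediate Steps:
$p = 245$ ($p = -2 + 247 = 245$)
$D{\left(B \right)} = \frac{7}{2}$ ($D{\left(B \right)} = 2 + \frac{3}{2} = \frac{7}{2}$)
$d{\left(G \right)} = \frac{8}{3}$ ($d{\left(G \right)} = 2 + \frac{1}{9} \cdot 6 = 2 + \frac{2}{3} = \frac{8}{3}$)
$I{\left(U \right)} = - \frac{5}{6}$ ($I{\left(U \right)} = \frac{8}{3} - \frac{7}{2} = - \frac{5}{6}$)
$E{\left(v,Q \right)} = Q \left(-2 + v^{2}\right)$ ($E{\left(v,Q \right)} = \left(v^{2} - 2\right) Q = \left(-2 + v^{2}\right) Q = Q \left(-2 + v^{2}\right)$)
$q = 14115$ ($q = 150 + 245 \cdot 57 = 150 + 13965 = 14115$)
$E{\left(659,I{\left(20 \right)} \right)} - q = - \frac{5 \left(-2 + 659^{2}\right)}{6} - 14115 = - \frac{5 \left(-2 + 434281\right)}{6} - 14115 = \left(- \frac{5}{6}\right) 434279 - 14115 = - \frac{2171395}{6} - 14115 = - \frac{2256085}{6}$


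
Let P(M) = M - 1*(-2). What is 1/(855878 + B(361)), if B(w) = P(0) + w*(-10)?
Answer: 1/852270 ≈ 1.1733e-6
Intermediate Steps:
P(M) = 2 + M (P(M) = M + 2 = 2 + M)
B(w) = 2 - 10*w (B(w) = (2 + 0) + w*(-10) = 2 - 10*w)
1/(855878 + B(361)) = 1/(855878 + (2 - 10*361)) = 1/(855878 + (2 - 3610)) = 1/(855878 - 3608) = 1/852270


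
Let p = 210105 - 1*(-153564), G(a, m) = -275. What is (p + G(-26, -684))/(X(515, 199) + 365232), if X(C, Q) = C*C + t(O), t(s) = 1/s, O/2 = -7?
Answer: 5087516/8826397 ≈ 0.57640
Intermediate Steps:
O = -14 (O = 2*(-7) = -14)
X(C, Q) = -1/14 + C**2 (X(C, Q) = C*C + 1/(-14) = C**2 - 1/14 = -1/14 + C**2)
p = 363669 (p = 210105 + 153564 = 363669)
(p + G(-26, -684))/(X(515, 199) + 365232) = (363669 - 275)/((-1/14 + 515**2) + 365232) = 363394/((-1/14 + 265225) + 365232) = 363394/(3713149/14 + 365232) = 363394/(8826397/14) = 363394*(14/8826397) = 5087516/8826397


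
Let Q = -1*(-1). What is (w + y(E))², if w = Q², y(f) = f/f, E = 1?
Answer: 4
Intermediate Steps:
Q = 1
y(f) = 1
w = 1 (w = 1² = 1)
(w + y(E))² = (1 + 1)² = 2² = 4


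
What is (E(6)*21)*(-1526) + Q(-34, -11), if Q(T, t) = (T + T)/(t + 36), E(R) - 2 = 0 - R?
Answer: 3204532/25 ≈ 1.2818e+5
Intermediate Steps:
E(R) = 2 - R (E(R) = 2 + (0 - R) = 2 - R)
Q(T, t) = 2*T/(36 + t) (Q(T, t) = (2*T)/(36 + t) = 2*T/(36 + t))
(E(6)*21)*(-1526) + Q(-34, -11) = ((2 - 1*6)*21)*(-1526) + 2*(-34)/(36 - 11) = ((2 - 6)*21)*(-1526) + 2*(-34)/25 = -4*21*(-1526) + 2*(-34)*(1/25) = -84*(-1526) - 68/25 = 128184 - 68/25 = 3204532/25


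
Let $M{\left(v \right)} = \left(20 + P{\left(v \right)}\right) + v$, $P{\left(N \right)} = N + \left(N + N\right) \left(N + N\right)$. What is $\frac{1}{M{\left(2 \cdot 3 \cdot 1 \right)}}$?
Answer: $\frac{1}{176} \approx 0.0056818$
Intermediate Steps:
$P{\left(N \right)} = N + 4 N^{2}$ ($P{\left(N \right)} = N + 2 N 2 N = N + 4 N^{2}$)
$M{\left(v \right)} = 20 + v + v \left(1 + 4 v\right)$ ($M{\left(v \right)} = \left(20 + v \left(1 + 4 v\right)\right) + v = 20 + v + v \left(1 + 4 v\right)$)
$\frac{1}{M{\left(2 \cdot 3 \cdot 1 \right)}} = \frac{1}{20 + 2 \cdot 3 \cdot 1 + 2 \cdot 3 \cdot 1 \left(1 + 4 \cdot 2 \cdot 3 \cdot 1\right)} = \frac{1}{20 + 6 \cdot 1 + 6 \cdot 1 \left(1 + 4 \cdot 6 \cdot 1\right)} = \frac{1}{20 + 6 + 6 \left(1 + 4 \cdot 6\right)} = \frac{1}{20 + 6 + 6 \left(1 + 24\right)} = \frac{1}{20 + 6 + 6 \cdot 25} = \frac{1}{20 + 6 + 150} = \frac{1}{176}$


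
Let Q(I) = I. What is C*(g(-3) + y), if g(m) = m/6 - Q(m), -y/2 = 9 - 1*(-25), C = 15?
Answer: -1965/2 ≈ -982.50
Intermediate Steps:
y = -68 (y = -2*(9 - 1*(-25)) = -2*(9 + 25) = -2*34 = -68)
g(m) = -5*m/6 (g(m) = m/6 - m = -5*m/6)
C*(g(-3) + y) = 15*(-⅚*(-3) - 68) = 15*(5/2 - 68) = 15*(-131/2) = -1965/2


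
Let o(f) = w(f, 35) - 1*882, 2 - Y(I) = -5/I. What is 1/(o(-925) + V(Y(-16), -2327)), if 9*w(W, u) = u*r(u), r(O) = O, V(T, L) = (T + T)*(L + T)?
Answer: -1152/9900079 ≈ -0.00011636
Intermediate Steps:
Y(I) = 2 + 5/I (Y(I) = 2 - (-5)/I = 2 + 5/I)
V(T, L) = 2*T*(L + T) (V(T, L) = (2*T)*(L + T) = 2*T*(L + T))
w(W, u) = u**2/9 (w(W, u) = (u*u)/9 = u**2/9)
o(f) = -6713/9 (o(f) = (1/9)*35**2 - 1*882 = (1/9)*1225 - 882 = 1225/9 - 882 = -6713/9)
1/(o(-925) + V(Y(-16), -2327)) = 1/(-6713/9 + 2*(2 + 5/(-16))*(-2327 + (2 + 5/(-16)))) = 1/(-6713/9 + 2*(2 + 5*(-1/16))*(-2327 + (2 + 5*(-1/16)))) = 1/(-6713/9 + 2*(2 - 5/16)*(-2327 + (2 - 5/16))) = 1/(-6713/9 + 2*(27/16)*(-2327 + 27/16)) = 1/(-6713/9 + 2*(27/16)*(-37205/16)) = 1/(-6713/9 - 1004535/128) = 1/(-9900079/1152) = -1152/9900079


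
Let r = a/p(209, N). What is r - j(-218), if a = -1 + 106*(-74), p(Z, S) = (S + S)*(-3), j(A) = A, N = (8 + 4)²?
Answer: 65399/288 ≈ 227.08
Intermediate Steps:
N = 144 (N = 12² = 144)
p(Z, S) = -6*S (p(Z, S) = (2*S)*(-3) = -6*S)
a = -7845 (a = -1 - 7844 = -7845)
r = 2615/288 (r = -7845/((-6*144)) = -7845/(-864) = -7845*(-1/864) = 2615/288 ≈ 9.0799)
r - j(-218) = 2615/288 - 1*(-218) = 2615/288 + 218 = 65399/288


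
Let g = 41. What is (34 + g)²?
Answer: 5625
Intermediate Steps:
(34 + g)² = (34 + 41)² = 75² = 5625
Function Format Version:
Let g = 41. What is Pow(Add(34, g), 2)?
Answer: 5625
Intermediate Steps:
Pow(Add(34, g), 2) = Pow(Add(34, 41), 2) = Pow(75, 2) = 5625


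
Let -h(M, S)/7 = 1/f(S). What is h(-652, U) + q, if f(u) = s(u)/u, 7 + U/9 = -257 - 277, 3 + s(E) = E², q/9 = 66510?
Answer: 4730289247101/7902386 ≈ 5.9859e+5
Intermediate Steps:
q = 598590 (q = 9*66510 = 598590)
s(E) = -3 + E²
U = -4869 (U = -63 + 9*(-257 - 277) = -63 + 9*(-534) = -63 - 4806 = -4869)
f(u) = (-3 + u²)/u
h(M, S) = -7/(S - 3/S)
h(-652, U) + q = -7*(-4869)/(-3 + (-4869)²) + 598590 = -7*(-4869)/(-3 + 23707161) + 598590 = -7*(-4869)/23707158 + 598590 = -7*(-4869)*1/23707158 + 598590 = 11361/7902386 + 598590 = 4730289247101/7902386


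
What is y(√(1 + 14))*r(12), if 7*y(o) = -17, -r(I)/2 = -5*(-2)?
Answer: 340/7 ≈ 48.571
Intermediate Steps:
r(I) = -20 (r(I) = -(-10)*(-2) = -2*10 = -20)
y(o) = -17/7 (y(o) = (⅐)*(-17) = -17/7)
y(√(1 + 14))*r(12) = -17/7*(-20) = 340/7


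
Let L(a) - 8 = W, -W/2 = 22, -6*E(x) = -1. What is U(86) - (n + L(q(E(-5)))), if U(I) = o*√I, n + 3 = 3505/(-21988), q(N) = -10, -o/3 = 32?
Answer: 861037/21988 - 96*√86 ≈ -851.11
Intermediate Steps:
o = -96 (o = -3*32 = -96)
E(x) = ⅙ (E(x) = -⅙*(-1) = ⅙)
W = -44 (W = -2*22 = -44)
n = -69469/21988 (n = -3 + 3505/(-21988) = -3 + 3505*(-1/21988) = -3 - 3505/21988 = -69469/21988 ≈ -3.1594)
L(a) = -36 (L(a) = 8 - 44 = -36)
U(I) = -96*√I
U(86) - (n + L(q(E(-5)))) = -96*√86 - (-69469/21988 - 36) = -96*√86 - 1*(-861037/21988) = -96*√86 + 861037/21988 = 861037/21988 - 96*√86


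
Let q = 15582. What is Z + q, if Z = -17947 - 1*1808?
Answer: -4173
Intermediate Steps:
Z = -19755 (Z = -17947 - 1808 = -19755)
Z + q = -19755 + 15582 = -4173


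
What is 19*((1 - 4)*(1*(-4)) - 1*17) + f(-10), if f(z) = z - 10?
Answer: -115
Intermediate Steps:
f(z) = -10 + z
19*((1 - 4)*(1*(-4)) - 1*17) + f(-10) = 19*((1 - 4)*(1*(-4)) - 1*17) + (-10 - 10) = 19*(-3*(-4) - 17) - 20 = 19*(12 - 17) - 20 = 19*(-5) - 20 = -95 - 20 = -115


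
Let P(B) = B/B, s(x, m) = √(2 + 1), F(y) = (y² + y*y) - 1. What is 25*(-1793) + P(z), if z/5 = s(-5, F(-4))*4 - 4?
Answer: -44824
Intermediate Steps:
F(y) = -1 + 2*y² (F(y) = (y² + y²) - 1 = 2*y² - 1 = -1 + 2*y²)
s(x, m) = √3
z = -20 + 20*√3 (z = 5*(√3*4 - 4) = 5*(4*√3 - 4) = 5*(-4 + 4*√3) = -20 + 20*√3 ≈ 14.641)
P(B) = 1
25*(-1793) + P(z) = 25*(-1793) + 1 = -44825 + 1 = -44824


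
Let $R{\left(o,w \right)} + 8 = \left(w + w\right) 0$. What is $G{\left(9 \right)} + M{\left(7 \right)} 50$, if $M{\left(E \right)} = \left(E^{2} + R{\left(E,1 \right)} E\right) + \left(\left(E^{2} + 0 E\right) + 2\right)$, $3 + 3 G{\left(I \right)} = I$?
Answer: $2202$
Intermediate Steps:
$R{\left(o,w \right)} = -8$ ($R{\left(o,w \right)} = -8 + \left(w + w\right) 0 = -8 + 2 w 0 = -8 + 0 = -8$)
$G{\left(I \right)} = -1 + \frac{I}{3}$
$M{\left(E \right)} = 2 - 8 E + 2 E^{2}$ ($M{\left(E \right)} = \left(E^{2} - 8 E\right) + \left(\left(E^{2} + 0 E\right) + 2\right) = \left(E^{2} - 8 E\right) + \left(\left(E^{2} + 0\right) + 2\right) = \left(E^{2} - 8 E\right) + \left(E^{2} + 2\right) = \left(E^{2} - 8 E\right) + \left(2 + E^{2}\right) = 2 - 8 E + 2 E^{2}$)
$G{\left(9 \right)} + M{\left(7 \right)} 50 = \left(-1 + \frac{1}{3} \cdot 9\right) + \left(2 - 56 + 2 \cdot 7^{2}\right) 50 = \left(-1 + 3\right) + \left(2 - 56 + 2 \cdot 49\right) 50 = 2 + \left(2 - 56 + 98\right) 50 = 2 + 44 \cdot 50 = 2 + 2200 = 2202$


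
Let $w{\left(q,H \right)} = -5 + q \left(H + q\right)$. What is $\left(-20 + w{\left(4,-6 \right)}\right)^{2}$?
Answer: $1089$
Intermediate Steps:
$\left(-20 + w{\left(4,-6 \right)}\right)^{2} = \left(-20 - \left(29 - 16\right)\right)^{2} = \left(-20 - 13\right)^{2} = \left(-33\right)^{2} = 1089$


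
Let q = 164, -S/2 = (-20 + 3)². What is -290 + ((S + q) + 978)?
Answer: 274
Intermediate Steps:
S = -578 (S = -2*(-20 + 3)² = -2*(-17)² = -2*289 = -578)
-290 + ((S + q) + 978) = -290 + ((-578 + 164) + 978) = -290 + (-414 + 978) = -290 + 564 = 274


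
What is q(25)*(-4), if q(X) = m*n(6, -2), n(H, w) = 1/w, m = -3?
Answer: -6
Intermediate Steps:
q(X) = 3/2 (q(X) = -3/(-2) = -3*(-½) = 3/2)
q(25)*(-4) = (3/2)*(-4) = -6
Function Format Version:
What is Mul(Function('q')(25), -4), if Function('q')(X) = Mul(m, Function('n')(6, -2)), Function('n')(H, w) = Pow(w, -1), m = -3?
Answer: -6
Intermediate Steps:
Function('q')(X) = Rational(3, 2) (Function('q')(X) = Mul(-3, Pow(-2, -1)) = Mul(-3, Rational(-1, 2)) = Rational(3, 2))
Mul(Function('q')(25), -4) = Mul(Rational(3, 2), -4) = -6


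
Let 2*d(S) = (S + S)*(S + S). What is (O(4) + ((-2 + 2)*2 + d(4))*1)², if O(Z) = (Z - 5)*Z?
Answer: 784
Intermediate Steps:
d(S) = 2*S² (d(S) = ((S + S)*(S + S))/2 = ((2*S)*(2*S))/2 = (4*S²)/2 = 2*S²)
O(Z) = Z*(-5 + Z) (O(Z) = (-5 + Z)*Z = Z*(-5 + Z))
(O(4) + ((-2 + 2)*2 + d(4))*1)² = (4*(-5 + 4) + ((-2 + 2)*2 + 2*4²)*1)² = (4*(-1) + (0*2 + 2*16)*1)² = (-4 + (0 + 32)*1)² = (-4 + 32*1)² = (-4 + 32)² = 28² = 784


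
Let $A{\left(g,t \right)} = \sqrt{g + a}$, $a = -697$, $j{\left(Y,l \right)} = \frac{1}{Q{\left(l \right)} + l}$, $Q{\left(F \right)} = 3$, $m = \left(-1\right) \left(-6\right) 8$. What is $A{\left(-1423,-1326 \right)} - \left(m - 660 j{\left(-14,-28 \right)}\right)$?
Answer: $- \frac{372}{5} + 2 i \sqrt{530} \approx -74.4 + 46.043 i$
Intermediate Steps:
$m = 48$ ($m = 6 \cdot 8 = 48$)
$j{\left(Y,l \right)} = \frac{1}{3 + l}$
$A{\left(g,t \right)} = \sqrt{-697 + g}$ ($A{\left(g,t \right)} = \sqrt{g - 697} = \sqrt{-697 + g}$)
$A{\left(-1423,-1326 \right)} - \left(m - 660 j{\left(-14,-28 \right)}\right) = \sqrt{-697 - 1423} - \left(48 - \frac{660}{3 - 28}\right) = \sqrt{-2120} - \left(48 - \frac{660}{-25}\right) = 2 i \sqrt{530} - \left(48 - - \frac{132}{5}\right) = 2 i \sqrt{530} - \left(48 + \frac{132}{5}\right) = 2 i \sqrt{530} - \frac{372}{5} = - \frac{372}{5} + 2 i \sqrt{530}$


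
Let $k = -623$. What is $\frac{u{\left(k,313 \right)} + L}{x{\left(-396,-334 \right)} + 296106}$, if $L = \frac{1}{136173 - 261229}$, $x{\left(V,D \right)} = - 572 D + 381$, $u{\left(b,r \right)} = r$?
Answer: $\frac{39142527}{60969176960} \approx 0.00064201$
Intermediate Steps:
$x{\left(V,D \right)} = 381 - 572 D$
$L = - \frac{1}{125056}$ ($L = \frac{1}{-125056} = - \frac{1}{125056} \approx -7.9964 \cdot 10^{-6}$)
$\frac{u{\left(k,313 \right)} + L}{x{\left(-396,-334 \right)} + 296106} = \frac{313 - \frac{1}{125056}}{\left(381 - -191048\right) + 296106} = \frac{39142527}{125056 \left(\left(381 + 191048\right) + 296106\right)} = \frac{39142527}{125056 \left(191429 + 296106\right)} = \frac{39142527}{125056 \cdot 487535} = \frac{39142527}{125056} \cdot \frac{1}{487535} = \frac{39142527}{60969176960}$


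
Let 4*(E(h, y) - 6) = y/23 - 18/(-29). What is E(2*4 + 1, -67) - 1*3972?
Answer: -10582817/2668 ≈ -3966.6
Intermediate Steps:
E(h, y) = 357/58 + y/92 (E(h, y) = 6 + (y/23 - 18/(-29))/4 = 6 + (y*(1/23) - 18*(-1/29))/4 = 6 + (y/23 + 18/29)/4 = 6 + (18/29 + y/23)/4 = 6 + (9/58 + y/92) = 357/58 + y/92)
E(2*4 + 1, -67) - 1*3972 = (357/58 + (1/92)*(-67)) - 1*3972 = (357/58 - 67/92) - 3972 = 14479/2668 - 3972 = -10582817/2668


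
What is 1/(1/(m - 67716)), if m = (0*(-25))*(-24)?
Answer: -67716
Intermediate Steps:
m = 0 (m = 0*(-24) = 0)
1/(1/(m - 67716)) = 1/(1/(0 - 67716)) = 1/(1/(-67716)) = 1/(-1/67716) = -67716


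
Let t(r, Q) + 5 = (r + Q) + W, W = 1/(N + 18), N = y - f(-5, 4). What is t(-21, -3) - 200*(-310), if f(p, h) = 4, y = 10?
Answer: 1487305/24 ≈ 61971.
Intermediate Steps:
N = 6 (N = 10 - 1*4 = 10 - 4 = 6)
W = 1/24 (W = 1/(6 + 18) = 1/24 ≈ 0.041667)
t(r, Q) = -119/24 + Q + r (t(r, Q) = -5 + ((r + Q) + 1/24) = -5 + ((Q + r) + 1/24) = -5 + (1/24 + Q + r) = -119/24 + Q + r)
t(-21, -3) - 200*(-310) = (-119/24 - 3 - 21) - 200*(-310) = -695/24 + 62000 = 1487305/24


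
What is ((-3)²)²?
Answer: 81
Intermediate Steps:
((-3)²)² = 9² = 81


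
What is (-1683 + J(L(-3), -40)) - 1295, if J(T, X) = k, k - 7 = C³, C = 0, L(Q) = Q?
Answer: -2971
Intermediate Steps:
k = 7 (k = 7 + 0³ = 7 + 0 = 7)
J(T, X) = 7
(-1683 + J(L(-3), -40)) - 1295 = (-1683 + 7) - 1295 = -1676 - 1295 = -2971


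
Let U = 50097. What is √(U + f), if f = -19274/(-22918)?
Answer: 2*√1644570355610/11459 ≈ 223.83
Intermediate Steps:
f = 9637/11459 (f = -19274*(-1/22918) = 9637/11459 ≈ 0.84100)
√(U + f) = √(50097 + 9637/11459) = √(574071160/11459) = 2*√1644570355610/11459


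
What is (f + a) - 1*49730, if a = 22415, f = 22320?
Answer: -4995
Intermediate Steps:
(f + a) - 1*49730 = (22320 + 22415) - 1*49730 = 44735 - 49730 = -4995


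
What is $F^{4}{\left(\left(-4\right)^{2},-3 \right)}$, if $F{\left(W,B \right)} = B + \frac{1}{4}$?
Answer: $\frac{14641}{256} \approx 57.191$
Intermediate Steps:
$F{\left(W,B \right)} = \frac{1}{4} + B$ ($F{\left(W,B \right)} = B + \frac{1}{4} = \frac{1}{4} + B$)
$F^{4}{\left(\left(-4\right)^{2},-3 \right)} = \left(\frac{1}{4} - 3\right)^{4} = \left(- \frac{11}{4}\right)^{4} = \frac{14641}{256}$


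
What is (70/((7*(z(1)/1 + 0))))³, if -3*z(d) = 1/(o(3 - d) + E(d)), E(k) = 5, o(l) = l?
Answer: -9261000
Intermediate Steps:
z(d) = -1/(3*(8 - d)) (z(d) = -1/(3*((3 - d) + 5)) = -1/(3*(8 - d)))
(70/((7*(z(1)/1 + 0))))³ = (70/((7*((1/(3*(-8 + 1)))/1 + 0))))³ = (70/((7*(((⅓)/(-7))*1 + 0))))³ = (70/((7*(((⅓)*(-⅐))*1 + 0))))³ = (70/((7*(-1/21*1 + 0))))³ = (70/((7*(-1/21 + 0))))³ = (70/((7*(-1/21))))³ = (70/(-⅓))³ = (70*(-3))³ = (-210)³ = -9261000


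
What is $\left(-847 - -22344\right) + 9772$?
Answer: $31269$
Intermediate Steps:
$\left(-847 - -22344\right) + 9772 = \left(-847 + 22344\right) + 9772 = 21497 + 9772 = 31269$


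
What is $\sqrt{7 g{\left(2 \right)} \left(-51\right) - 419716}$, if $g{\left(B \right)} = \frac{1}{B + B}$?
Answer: $\frac{i \sqrt{1679221}}{2} \approx 647.92 i$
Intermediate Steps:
$g{\left(B \right)} = \frac{1}{2 B}$
$\sqrt{7 g{\left(2 \right)} \left(-51\right) - 419716} = \sqrt{7 \frac{1}{2 \cdot 2} \left(-51\right) - 419716} = \sqrt{7 \cdot \frac{1}{2} \cdot \frac{1}{2} \left(-51\right) - 419716} = \sqrt{7 \cdot \frac{1}{4} \left(-51\right) - 419716} = \sqrt{\frac{7}{4} \left(-51\right) - 419716} = \sqrt{- \frac{357}{4} - 419716} = \sqrt{- \frac{1679221}{4}} = \frac{i \sqrt{1679221}}{2}$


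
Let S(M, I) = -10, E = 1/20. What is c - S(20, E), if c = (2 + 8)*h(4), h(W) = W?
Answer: 50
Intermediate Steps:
E = 1/20 ≈ 0.050000
c = 40 (c = (2 + 8)*4 = 10*4 = 40)
c - S(20, E) = 40 - 1*(-10) = 40 + 10 = 50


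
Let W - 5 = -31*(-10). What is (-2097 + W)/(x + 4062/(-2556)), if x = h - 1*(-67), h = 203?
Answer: -759132/114343 ≈ -6.6391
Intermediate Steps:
x = 270 (x = 203 - 1*(-67) = 203 + 67 = 270)
W = 315 (W = 5 - 31*(-10) = 5 + 310 = 315)
(-2097 + W)/(x + 4062/(-2556)) = (-2097 + 315)/(270 + 4062/(-2556)) = -1782/(270 + 4062*(-1/2556)) = -1782/(270 - 677/426) = -1782/114343/426 = -1782*426/114343 = -759132/114343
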